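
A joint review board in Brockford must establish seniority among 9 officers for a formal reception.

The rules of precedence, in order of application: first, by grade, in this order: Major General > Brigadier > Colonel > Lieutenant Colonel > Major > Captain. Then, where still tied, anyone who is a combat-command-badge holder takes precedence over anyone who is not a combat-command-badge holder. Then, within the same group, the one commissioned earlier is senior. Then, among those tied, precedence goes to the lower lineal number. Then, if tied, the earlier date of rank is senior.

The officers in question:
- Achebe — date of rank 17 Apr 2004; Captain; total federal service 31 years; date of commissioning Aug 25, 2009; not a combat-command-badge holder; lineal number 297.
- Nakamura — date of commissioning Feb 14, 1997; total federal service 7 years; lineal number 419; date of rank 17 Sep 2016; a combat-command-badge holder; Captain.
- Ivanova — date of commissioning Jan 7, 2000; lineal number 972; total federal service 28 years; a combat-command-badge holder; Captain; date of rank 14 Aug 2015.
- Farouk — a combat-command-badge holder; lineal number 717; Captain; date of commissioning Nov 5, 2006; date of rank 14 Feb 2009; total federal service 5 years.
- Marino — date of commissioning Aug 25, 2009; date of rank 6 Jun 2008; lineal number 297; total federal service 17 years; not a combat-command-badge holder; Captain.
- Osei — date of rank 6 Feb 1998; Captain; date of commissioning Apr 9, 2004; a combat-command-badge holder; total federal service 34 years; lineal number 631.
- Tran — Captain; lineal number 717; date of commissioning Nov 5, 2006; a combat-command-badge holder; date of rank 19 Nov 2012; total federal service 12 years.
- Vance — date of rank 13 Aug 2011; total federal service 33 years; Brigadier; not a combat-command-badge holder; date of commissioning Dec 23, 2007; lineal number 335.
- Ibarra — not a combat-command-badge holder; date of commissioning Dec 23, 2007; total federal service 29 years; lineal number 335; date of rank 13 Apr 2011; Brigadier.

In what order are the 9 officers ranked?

Ibarra, Vance, Nakamura, Ivanova, Osei, Farouk, Tran, Achebe, Marino

By grade: Ibarra and Vance (Brigadier); then Nakamura, Ivanova, Osei, Farouk, Tran, Achebe and Marino (Captain).
Ibarra and Vance are each not a combat-command-badge holder, so the next rule applies.
Ibarra and Vance both have date of commissioning Dec 23, 2007, so the next rule applies.
Ibarra and Vance both have lineal number 335, so the next rule applies.
Among Ibarra and Vance, by date of rank (earlier first): Ibarra (13 Apr 2011) before Vance (13 Aug 2011).
Among Nakamura, Ivanova, Osei, Farouk, Tran, Achebe and Marino, a combat-command-badge holder before not a combat-command-badge holder: Nakamura, Ivanova, Osei, Farouk and Tran (a combat-command-badge holder) before Achebe and Marino (not a combat-command-badge holder).
Among Nakamura, Ivanova, Osei, Farouk and Tran, by date of commissioning (earlier first): Nakamura (Feb 14, 1997) before Ivanova (Jan 7, 2000) before Osei (Apr 9, 2004) before Farouk and Tran (Nov 5, 2006).
Farouk and Tran both have lineal number 717, so the next rule applies.
Among Farouk and Tran, by date of rank (earlier first): Farouk (14 Feb 2009) before Tran (19 Nov 2012).
Achebe and Marino both have date of commissioning Aug 25, 2009, so the next rule applies.
Achebe and Marino both have lineal number 297, so the next rule applies.
Among Achebe and Marino, by date of rank (earlier first): Achebe (17 Apr 2004) before Marino (6 Jun 2008).
Full order: Ibarra, Vance, Nakamura, Ivanova, Osei, Farouk, Tran, Achebe, Marino.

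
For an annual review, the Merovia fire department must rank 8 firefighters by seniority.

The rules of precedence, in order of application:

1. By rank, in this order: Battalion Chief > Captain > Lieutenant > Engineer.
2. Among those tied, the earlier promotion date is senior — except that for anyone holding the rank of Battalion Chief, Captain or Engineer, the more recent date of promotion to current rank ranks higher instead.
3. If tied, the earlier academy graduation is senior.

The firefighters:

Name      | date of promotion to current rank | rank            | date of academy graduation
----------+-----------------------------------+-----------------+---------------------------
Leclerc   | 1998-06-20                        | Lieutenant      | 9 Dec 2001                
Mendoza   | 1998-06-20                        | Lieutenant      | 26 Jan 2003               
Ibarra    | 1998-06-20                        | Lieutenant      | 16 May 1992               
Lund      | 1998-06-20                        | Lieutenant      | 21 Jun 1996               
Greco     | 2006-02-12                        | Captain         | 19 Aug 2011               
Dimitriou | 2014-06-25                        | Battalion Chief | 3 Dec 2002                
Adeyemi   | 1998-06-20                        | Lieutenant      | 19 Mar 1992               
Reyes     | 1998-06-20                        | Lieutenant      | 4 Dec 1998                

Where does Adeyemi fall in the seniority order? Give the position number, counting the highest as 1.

3

By rank: Dimitriou (Battalion Chief); then Greco (Captain); then Adeyemi, Ibarra, Lund, Reyes, Leclerc and Mendoza (Lieutenant).
Adeyemi, Ibarra, Lund, Reyes, Leclerc and Mendoza all have date of promotion to current rank 1998-06-20, so the next rule applies.
Among Adeyemi, Ibarra, Lund, Reyes, Leclerc and Mendoza, by date of academy graduation (earlier first): Adeyemi (19 Mar 1992) before Ibarra (16 May 1992) before Lund (21 Jun 1996) before Reyes (4 Dec 1998) before Leclerc (9 Dec 2001) before Mendoza (26 Jan 2003).
Order: Dimitriou, Greco, Adeyemi, Ibarra, Lund, Reyes, Leclerc, Mendoza. So position 3.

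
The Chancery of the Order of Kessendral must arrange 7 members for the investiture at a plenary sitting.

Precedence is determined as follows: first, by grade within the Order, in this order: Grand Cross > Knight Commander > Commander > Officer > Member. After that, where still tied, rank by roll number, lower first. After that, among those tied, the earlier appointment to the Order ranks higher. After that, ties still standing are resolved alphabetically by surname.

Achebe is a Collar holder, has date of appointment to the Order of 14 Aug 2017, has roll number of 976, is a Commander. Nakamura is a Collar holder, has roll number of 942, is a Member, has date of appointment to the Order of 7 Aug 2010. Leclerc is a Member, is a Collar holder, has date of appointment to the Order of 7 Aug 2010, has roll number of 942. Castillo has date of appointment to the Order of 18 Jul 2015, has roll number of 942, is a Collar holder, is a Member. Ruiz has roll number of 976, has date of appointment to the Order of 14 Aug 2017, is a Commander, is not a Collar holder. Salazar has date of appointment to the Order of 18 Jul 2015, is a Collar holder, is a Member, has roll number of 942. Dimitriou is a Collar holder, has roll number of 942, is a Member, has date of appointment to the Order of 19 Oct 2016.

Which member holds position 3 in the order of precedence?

By grade within the Order: Achebe and Ruiz (Commander); then Leclerc, Nakamura, Castillo, Salazar and Dimitriou (Member).
Achebe and Ruiz both have roll number 976, so the next rule applies.
Achebe and Ruiz both have date of appointment to the Order 14 Aug 2017, so the next rule applies.
Among Achebe and Ruiz, alphabetically by surname: Achebe before Ruiz.
Leclerc, Nakamura, Castillo, Salazar and Dimitriou all have roll number 942, so the next rule applies.
Among Leclerc, Nakamura, Castillo, Salazar and Dimitriou, by date of appointment to the Order (earlier first): Leclerc and Nakamura (7 Aug 2010) before Castillo and Salazar (18 Jul 2015) before Dimitriou (19 Oct 2016).
Among Leclerc and Nakamura, alphabetically by surname: Leclerc before Nakamura.
Among Castillo and Salazar, alphabetically by surname: Castillo before Salazar.
Order: Achebe, Ruiz, Leclerc, Nakamura, Castillo, Salazar, Dimitriou.

Leclerc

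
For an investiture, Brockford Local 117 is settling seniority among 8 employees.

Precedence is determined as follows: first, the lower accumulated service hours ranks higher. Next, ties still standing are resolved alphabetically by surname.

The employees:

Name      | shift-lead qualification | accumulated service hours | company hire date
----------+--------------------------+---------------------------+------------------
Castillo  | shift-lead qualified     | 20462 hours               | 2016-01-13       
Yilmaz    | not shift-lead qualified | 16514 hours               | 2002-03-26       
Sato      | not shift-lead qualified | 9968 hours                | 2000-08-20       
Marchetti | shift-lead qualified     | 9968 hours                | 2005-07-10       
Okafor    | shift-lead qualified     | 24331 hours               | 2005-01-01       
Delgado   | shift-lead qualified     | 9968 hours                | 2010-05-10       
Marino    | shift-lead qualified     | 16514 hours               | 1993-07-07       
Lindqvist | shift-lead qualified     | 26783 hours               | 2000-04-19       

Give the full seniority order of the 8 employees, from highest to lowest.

Delgado, Marchetti, Sato, Marino, Yilmaz, Castillo, Okafor, Lindqvist

By accumulated service hours (lower first): Delgado, Marchetti and Sato (each 9968 hours); then Marino and Yilmaz (both 16514 hours); then Castillo (20462 hours); then Okafor (24331 hours); then Lindqvist (26783 hours).
Among Delgado, Marchetti and Sato, alphabetically by surname: Delgado before Marchetti before Sato.
Among Marino and Yilmaz, alphabetically by surname: Marino before Yilmaz.
Full order: Delgado, Marchetti, Sato, Marino, Yilmaz, Castillo, Okafor, Lindqvist.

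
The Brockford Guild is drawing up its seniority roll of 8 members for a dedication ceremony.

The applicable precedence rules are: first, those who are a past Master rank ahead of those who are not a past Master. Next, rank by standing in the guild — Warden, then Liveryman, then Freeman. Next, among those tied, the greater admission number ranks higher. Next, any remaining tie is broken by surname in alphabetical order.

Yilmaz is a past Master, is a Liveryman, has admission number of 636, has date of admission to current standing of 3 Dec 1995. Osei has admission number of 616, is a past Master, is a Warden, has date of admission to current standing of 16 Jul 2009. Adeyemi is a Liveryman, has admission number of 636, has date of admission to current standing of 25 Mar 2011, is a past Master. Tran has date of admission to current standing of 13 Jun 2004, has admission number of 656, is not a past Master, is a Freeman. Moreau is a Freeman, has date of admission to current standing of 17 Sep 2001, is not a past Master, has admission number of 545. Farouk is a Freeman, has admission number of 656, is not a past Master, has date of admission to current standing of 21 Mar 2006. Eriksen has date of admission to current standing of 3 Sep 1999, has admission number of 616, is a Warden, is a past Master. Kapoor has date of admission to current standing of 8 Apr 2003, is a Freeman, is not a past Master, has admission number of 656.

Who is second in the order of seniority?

Osei

By the first rule: Eriksen, Osei, Adeyemi and Yilmaz (each a past Master); then Farouk, Kapoor, Tran and Moreau (each not a past Master).
Among Eriksen, Osei, Adeyemi and Yilmaz, by standing in the guild: Eriksen and Osei (Warden) before Adeyemi and Yilmaz (Liveryman).
Eriksen and Osei both have admission number 616, so the next rule applies.
Among Eriksen and Osei, alphabetically by surname: Eriksen before Osei.
Adeyemi and Yilmaz both have admission number 636, so the next rule applies.
Among Adeyemi and Yilmaz, alphabetically by surname: Adeyemi before Yilmaz.
Farouk, Kapoor, Tran and Moreau are each Freeman, so the next rule applies.
Among Farouk, Kapoor, Tran and Moreau, by admission number (higher first): Farouk, Kapoor and Tran (656) before Moreau (545).
Among Farouk, Kapoor and Tran, alphabetically by surname: Farouk before Kapoor before Tran.
Order: Eriksen, Osei, Adeyemi, Yilmaz, Farouk, Kapoor, Tran, Moreau.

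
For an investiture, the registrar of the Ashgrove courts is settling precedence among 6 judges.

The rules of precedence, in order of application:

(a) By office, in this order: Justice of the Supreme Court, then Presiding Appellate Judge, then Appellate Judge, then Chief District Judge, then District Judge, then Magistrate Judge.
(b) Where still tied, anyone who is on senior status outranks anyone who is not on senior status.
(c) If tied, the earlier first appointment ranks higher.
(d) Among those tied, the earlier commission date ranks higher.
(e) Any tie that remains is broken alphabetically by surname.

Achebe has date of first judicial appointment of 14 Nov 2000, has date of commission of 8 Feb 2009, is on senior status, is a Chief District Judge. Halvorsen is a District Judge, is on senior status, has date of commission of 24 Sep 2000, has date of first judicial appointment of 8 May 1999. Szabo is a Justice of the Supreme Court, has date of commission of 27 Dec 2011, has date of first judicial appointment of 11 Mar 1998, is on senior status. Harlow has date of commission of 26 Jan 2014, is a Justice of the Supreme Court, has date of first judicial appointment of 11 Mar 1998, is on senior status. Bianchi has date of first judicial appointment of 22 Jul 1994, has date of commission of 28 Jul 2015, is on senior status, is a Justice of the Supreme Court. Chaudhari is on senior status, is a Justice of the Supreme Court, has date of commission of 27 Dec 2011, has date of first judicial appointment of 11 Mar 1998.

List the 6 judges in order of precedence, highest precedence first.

Bianchi, Chaudhari, Szabo, Harlow, Achebe, Halvorsen

By office: Bianchi, Chaudhari, Szabo and Harlow (Justice of the Supreme Court); then Achebe (Chief District Judge); then Halvorsen (District Judge).
Bianchi, Chaudhari, Szabo and Harlow are each on senior status, so the next rule applies.
Among Bianchi, Chaudhari, Szabo and Harlow, by date of first judicial appointment (earlier first): Bianchi (22 Jul 1994) before Chaudhari, Szabo and Harlow (11 Mar 1998).
Among Chaudhari, Szabo and Harlow, by date of commission (earlier first): Chaudhari and Szabo (27 Dec 2011) before Harlow (26 Jan 2014).
Among Chaudhari and Szabo, alphabetically by surname: Chaudhari before Szabo.
Full order: Bianchi, Chaudhari, Szabo, Harlow, Achebe, Halvorsen.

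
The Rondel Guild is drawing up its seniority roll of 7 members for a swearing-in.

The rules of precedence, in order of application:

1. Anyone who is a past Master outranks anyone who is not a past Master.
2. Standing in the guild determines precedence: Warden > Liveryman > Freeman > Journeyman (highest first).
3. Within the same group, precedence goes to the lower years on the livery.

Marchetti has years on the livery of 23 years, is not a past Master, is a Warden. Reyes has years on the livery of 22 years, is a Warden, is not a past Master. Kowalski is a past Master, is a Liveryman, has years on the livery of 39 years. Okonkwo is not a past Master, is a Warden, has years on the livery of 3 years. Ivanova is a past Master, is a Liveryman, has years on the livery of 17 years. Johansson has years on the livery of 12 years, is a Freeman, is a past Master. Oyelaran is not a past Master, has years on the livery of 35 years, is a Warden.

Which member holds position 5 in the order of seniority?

Reyes

By the first rule: Ivanova, Kowalski and Johansson (each a past Master); then Okonkwo, Reyes, Marchetti and Oyelaran (each not a past Master).
Among Ivanova, Kowalski and Johansson, by standing in the guild: Ivanova and Kowalski (Liveryman) before Johansson (Freeman).
Among Ivanova and Kowalski, by years on the livery (lower first): Ivanova (17 years) before Kowalski (39 years).
Okonkwo, Reyes, Marchetti and Oyelaran are each Warden, so the next rule applies.
Among Okonkwo, Reyes, Marchetti and Oyelaran, by years on the livery (lower first): Okonkwo (3 years) before Reyes (22 years) before Marchetti (23 years) before Oyelaran (35 years).
Order: Ivanova, Kowalski, Johansson, Okonkwo, Reyes, Marchetti, Oyelaran.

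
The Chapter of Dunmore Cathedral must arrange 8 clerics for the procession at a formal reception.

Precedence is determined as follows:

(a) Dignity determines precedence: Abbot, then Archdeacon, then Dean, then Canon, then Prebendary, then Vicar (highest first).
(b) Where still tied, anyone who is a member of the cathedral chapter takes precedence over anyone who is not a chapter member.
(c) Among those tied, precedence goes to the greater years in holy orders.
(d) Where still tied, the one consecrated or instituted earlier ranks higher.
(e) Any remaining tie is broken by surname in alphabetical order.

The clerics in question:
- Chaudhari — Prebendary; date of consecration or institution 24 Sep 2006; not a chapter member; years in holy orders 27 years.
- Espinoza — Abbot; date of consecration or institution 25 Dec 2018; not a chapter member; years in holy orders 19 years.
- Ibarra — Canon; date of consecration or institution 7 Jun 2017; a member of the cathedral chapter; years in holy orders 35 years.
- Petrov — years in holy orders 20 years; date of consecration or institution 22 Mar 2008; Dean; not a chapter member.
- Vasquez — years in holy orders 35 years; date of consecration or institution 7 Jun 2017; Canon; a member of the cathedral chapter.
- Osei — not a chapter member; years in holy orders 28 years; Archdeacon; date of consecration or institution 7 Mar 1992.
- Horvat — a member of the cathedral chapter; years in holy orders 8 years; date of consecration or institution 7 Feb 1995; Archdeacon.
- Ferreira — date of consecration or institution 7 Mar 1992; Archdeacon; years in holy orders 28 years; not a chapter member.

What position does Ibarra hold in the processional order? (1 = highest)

6

By dignity: Espinoza (Abbot); then Horvat, Ferreira and Osei (Archdeacon); then Petrov (Dean); then Ibarra and Vasquez (Canon); then Chaudhari (Prebendary).
Among Horvat, Ferreira and Osei, a member of the cathedral chapter before not a chapter member: Horvat (a member of the cathedral chapter) before Ferreira and Osei (not a chapter member).
Ferreira and Osei both have years in holy orders 28 years, so the next rule applies.
Ferreira and Osei both have date of consecration or institution 7 Mar 1992, so the next rule applies.
Among Ferreira and Osei, alphabetically by surname: Ferreira before Osei.
Ibarra and Vasquez are each a member of the cathedral chapter, so the next rule applies.
Ibarra and Vasquez both have years in holy orders 35 years, so the next rule applies.
Ibarra and Vasquez both have date of consecration or institution 7 Jun 2017, so the next rule applies.
Among Ibarra and Vasquez, alphabetically by surname: Ibarra before Vasquez.
Order: Espinoza, Horvat, Ferreira, Osei, Petrov, Ibarra, Vasquez, Chaudhari. So position 6.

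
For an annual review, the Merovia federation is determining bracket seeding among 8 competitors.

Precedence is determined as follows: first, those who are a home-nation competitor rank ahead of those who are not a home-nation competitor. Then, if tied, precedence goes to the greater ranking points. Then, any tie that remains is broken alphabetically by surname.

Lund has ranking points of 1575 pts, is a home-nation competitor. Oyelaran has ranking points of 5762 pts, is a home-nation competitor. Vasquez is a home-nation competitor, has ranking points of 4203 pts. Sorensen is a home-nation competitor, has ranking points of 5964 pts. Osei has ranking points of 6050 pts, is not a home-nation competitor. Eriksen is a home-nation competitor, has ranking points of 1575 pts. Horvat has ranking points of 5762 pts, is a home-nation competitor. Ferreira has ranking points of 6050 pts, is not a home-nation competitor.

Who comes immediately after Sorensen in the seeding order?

By the first rule: Sorensen, Horvat, Oyelaran, Vasquez, Eriksen and Lund (each a home-nation competitor); then Ferreira and Osei (both not a home-nation competitor).
Among Sorensen, Horvat, Oyelaran, Vasquez, Eriksen and Lund, by ranking points (higher first): Sorensen (5964 pts) before Horvat and Oyelaran (5762 pts) before Vasquez (4203 pts) before Eriksen and Lund (1575 pts).
Among Horvat and Oyelaran, alphabetically by surname: Horvat before Oyelaran.
Among Eriksen and Lund, alphabetically by surname: Eriksen before Lund.
Ferreira and Osei both have ranking points 6050 pts, so the next rule applies.
Among Ferreira and Osei, alphabetically by surname: Ferreira before Osei.
Order: Sorensen, Horvat, Oyelaran, Vasquez, Eriksen, Lund, Ferreira, Osei.

Horvat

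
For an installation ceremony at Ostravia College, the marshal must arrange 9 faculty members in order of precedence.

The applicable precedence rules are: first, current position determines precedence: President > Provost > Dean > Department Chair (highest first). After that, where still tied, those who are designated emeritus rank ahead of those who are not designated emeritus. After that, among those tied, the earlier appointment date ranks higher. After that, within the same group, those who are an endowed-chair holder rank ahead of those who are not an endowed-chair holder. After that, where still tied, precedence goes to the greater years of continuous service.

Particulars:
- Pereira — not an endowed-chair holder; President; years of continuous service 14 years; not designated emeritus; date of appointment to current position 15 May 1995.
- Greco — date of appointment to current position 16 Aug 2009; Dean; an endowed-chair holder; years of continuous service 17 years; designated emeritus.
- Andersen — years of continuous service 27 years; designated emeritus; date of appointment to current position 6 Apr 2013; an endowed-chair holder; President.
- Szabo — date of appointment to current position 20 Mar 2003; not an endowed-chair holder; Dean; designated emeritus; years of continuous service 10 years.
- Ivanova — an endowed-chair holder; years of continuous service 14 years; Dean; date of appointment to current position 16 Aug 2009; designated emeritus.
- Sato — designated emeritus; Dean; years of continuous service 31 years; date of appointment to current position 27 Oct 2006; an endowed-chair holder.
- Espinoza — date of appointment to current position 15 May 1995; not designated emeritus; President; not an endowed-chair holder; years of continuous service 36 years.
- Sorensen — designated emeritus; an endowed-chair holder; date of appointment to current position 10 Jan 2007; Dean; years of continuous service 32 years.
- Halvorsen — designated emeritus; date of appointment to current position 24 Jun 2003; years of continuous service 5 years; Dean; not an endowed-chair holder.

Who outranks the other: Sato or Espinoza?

Espinoza

By current position: Andersen, Espinoza and Pereira (President); then Szabo, Halvorsen, Sato, Sorensen, Greco and Ivanova (Dean).
Among Andersen, Espinoza and Pereira, designated emeritus before not designated emeritus: Andersen (designated emeritus) before Espinoza and Pereira (not designated emeritus).
Espinoza and Pereira both have date of appointment to current position 15 May 1995, so the next rule applies.
Espinoza and Pereira are each not an endowed-chair holder, so the next rule applies.
Among Espinoza and Pereira, by years of continuous service (higher first): Espinoza (36 years) before Pereira (14 years).
Szabo, Halvorsen, Sato, Sorensen, Greco and Ivanova are each designated emeritus, so the next rule applies.
Among Szabo, Halvorsen, Sato, Sorensen, Greco and Ivanova, by date of appointment to current position (earlier first): Szabo (20 Mar 2003) before Halvorsen (24 Jun 2003) before Sato (27 Oct 2006) before Sorensen (10 Jan 2007) before Greco and Ivanova (16 Aug 2009).
Greco and Ivanova are each an endowed-chair holder, so the next rule applies.
Among Greco and Ivanova, by years of continuous service (higher first): Greco (17 years) before Ivanova (14 years).
So Espinoza takes precedence.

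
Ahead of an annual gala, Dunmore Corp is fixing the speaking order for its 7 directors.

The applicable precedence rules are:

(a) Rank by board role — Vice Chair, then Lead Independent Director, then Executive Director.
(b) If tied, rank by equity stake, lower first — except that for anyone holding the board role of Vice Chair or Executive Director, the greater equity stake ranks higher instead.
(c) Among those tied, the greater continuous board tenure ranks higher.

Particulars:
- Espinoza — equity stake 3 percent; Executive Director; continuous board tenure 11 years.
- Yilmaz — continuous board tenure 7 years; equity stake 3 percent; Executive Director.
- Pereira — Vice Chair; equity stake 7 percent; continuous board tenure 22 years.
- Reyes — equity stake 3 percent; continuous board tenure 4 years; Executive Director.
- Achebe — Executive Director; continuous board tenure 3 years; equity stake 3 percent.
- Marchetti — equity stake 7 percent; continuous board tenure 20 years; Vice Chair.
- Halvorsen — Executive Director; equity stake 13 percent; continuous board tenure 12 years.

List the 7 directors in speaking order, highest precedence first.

By board role: Pereira and Marchetti (Vice Chair); then Halvorsen, Espinoza, Yilmaz, Reyes and Achebe (Executive Director).
Pereira and Marchetti both have equity stake 7 percent, so the next rule applies.
Among Pereira and Marchetti, by continuous board tenure (higher first): Pereira (22 years) before Marchetti (20 years).
Among Halvorsen, Espinoza, Yilmaz, Reyes and Achebe, by equity stake (higher first) (reversed rule for this group): Halvorsen (13 percent) before Espinoza, Yilmaz, Reyes and Achebe (3 percent).
Among Espinoza, Yilmaz, Reyes and Achebe, by continuous board tenure (higher first): Espinoza (11 years) before Yilmaz (7 years) before Reyes (4 years) before Achebe (3 years).
Full order: Pereira, Marchetti, Halvorsen, Espinoza, Yilmaz, Reyes, Achebe.

Pereira, Marchetti, Halvorsen, Espinoza, Yilmaz, Reyes, Achebe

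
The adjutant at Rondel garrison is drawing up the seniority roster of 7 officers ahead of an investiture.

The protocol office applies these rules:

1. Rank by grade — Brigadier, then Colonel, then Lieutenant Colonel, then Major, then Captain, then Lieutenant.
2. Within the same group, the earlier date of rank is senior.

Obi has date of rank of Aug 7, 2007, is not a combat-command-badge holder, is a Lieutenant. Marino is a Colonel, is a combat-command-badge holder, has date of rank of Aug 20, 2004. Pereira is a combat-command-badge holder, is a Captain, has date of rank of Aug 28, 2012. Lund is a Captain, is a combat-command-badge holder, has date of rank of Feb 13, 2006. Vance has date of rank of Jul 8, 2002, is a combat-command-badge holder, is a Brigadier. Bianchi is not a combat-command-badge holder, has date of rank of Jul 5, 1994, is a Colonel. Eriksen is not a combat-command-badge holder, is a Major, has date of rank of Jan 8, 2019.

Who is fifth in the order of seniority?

Lund

By grade: Vance (Brigadier); then Bianchi and Marino (Colonel); then Eriksen (Major); then Lund and Pereira (Captain); then Obi (Lieutenant).
Among Bianchi and Marino, by date of rank (earlier first): Bianchi (Jul 5, 1994) before Marino (Aug 20, 2004).
Among Lund and Pereira, by date of rank (earlier first): Lund (Feb 13, 2006) before Pereira (Aug 28, 2012).
Order: Vance, Bianchi, Marino, Eriksen, Lund, Pereira, Obi.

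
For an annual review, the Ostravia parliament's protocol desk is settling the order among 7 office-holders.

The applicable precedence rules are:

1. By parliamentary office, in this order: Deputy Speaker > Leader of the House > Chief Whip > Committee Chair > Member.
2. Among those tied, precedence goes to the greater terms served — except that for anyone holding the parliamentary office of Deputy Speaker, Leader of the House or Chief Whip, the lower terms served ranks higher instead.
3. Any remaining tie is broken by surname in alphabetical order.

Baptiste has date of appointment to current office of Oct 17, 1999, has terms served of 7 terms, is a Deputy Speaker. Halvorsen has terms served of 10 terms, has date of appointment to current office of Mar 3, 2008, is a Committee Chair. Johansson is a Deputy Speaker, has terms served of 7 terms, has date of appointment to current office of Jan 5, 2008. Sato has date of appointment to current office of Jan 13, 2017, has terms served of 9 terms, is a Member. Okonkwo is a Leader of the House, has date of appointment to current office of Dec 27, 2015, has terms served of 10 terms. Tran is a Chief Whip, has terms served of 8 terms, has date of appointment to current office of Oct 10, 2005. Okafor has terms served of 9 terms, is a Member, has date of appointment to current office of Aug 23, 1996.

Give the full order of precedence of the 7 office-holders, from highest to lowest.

Baptiste, Johansson, Okonkwo, Tran, Halvorsen, Okafor, Sato

By parliamentary office: Baptiste and Johansson (Deputy Speaker); then Okonkwo (Leader of the House); then Tran (Chief Whip); then Halvorsen (Committee Chair); then Okafor and Sato (Member).
Baptiste and Johansson both have terms served 7 terms, so the next rule applies.
Among Baptiste and Johansson, alphabetically by surname: Baptiste before Johansson.
Okafor and Sato both have terms served 9 terms, so the next rule applies.
Among Okafor and Sato, alphabetically by surname: Okafor before Sato.
Full order: Baptiste, Johansson, Okonkwo, Tran, Halvorsen, Okafor, Sato.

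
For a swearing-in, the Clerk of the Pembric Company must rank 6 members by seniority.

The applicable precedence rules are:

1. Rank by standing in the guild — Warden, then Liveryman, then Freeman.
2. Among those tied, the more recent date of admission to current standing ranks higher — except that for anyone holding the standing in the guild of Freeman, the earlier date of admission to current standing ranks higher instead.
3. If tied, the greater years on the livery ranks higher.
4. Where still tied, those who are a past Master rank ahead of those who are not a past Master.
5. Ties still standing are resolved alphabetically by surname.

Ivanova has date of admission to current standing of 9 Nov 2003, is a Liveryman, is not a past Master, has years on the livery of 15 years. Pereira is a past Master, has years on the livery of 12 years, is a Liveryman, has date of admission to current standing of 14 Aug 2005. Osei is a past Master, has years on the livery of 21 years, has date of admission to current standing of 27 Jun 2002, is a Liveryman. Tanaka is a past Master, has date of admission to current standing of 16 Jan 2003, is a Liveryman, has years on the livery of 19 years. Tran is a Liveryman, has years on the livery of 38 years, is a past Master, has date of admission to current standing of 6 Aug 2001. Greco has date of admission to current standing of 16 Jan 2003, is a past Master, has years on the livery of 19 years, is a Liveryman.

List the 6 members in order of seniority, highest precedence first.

Pereira, Ivanova, Greco, Tanaka, Osei, Tran

By standing in the guild: Pereira, Ivanova, Greco, Tanaka, Osei and Tran (Liveryman).
Among Pereira, Ivanova, Greco, Tanaka, Osei and Tran, by date of admission to current standing (later first): Pereira (14 Aug 2005) before Ivanova (9 Nov 2003) before Greco and Tanaka (16 Jan 2003) before Osei (27 Jun 2002) before Tran (6 Aug 2001).
Greco and Tanaka both have years on the livery 19 years, so the next rule applies.
Greco and Tanaka are each a past Master, so the next rule applies.
Among Greco and Tanaka, alphabetically by surname: Greco before Tanaka.
Full order: Pereira, Ivanova, Greco, Tanaka, Osei, Tran.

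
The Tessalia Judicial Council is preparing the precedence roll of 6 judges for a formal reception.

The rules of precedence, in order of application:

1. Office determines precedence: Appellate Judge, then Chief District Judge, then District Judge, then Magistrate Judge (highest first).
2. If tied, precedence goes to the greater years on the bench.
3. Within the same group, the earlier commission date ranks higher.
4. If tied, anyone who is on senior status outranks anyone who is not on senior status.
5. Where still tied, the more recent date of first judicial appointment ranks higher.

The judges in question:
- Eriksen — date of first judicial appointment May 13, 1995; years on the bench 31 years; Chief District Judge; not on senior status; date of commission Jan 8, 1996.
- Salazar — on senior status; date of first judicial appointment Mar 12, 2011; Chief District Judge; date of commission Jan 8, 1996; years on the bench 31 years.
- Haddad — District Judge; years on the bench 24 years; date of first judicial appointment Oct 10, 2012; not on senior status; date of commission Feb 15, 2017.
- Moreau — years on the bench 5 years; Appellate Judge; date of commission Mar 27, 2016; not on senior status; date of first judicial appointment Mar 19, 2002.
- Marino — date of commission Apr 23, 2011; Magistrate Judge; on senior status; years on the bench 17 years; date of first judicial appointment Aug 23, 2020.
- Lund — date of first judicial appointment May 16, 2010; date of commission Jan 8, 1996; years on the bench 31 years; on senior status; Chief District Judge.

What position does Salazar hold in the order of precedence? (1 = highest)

2

By office: Moreau (Appellate Judge); then Salazar, Lund and Eriksen (Chief District Judge); then Haddad (District Judge); then Marino (Magistrate Judge).
Salazar, Lund and Eriksen all have years on the bench 31 years, so the next rule applies.
Salazar, Lund and Eriksen all have date of commission Jan 8, 1996, so the next rule applies.
Among Salazar, Lund and Eriksen, on senior status before not on senior status: Salazar and Lund (on senior status) before Eriksen (not on senior status).
Among Salazar and Lund, by date of first judicial appointment (later first): Salazar (Mar 12, 2011) before Lund (May 16, 2010).
Order: Moreau, Salazar, Lund, Eriksen, Haddad, Marino. So position 2.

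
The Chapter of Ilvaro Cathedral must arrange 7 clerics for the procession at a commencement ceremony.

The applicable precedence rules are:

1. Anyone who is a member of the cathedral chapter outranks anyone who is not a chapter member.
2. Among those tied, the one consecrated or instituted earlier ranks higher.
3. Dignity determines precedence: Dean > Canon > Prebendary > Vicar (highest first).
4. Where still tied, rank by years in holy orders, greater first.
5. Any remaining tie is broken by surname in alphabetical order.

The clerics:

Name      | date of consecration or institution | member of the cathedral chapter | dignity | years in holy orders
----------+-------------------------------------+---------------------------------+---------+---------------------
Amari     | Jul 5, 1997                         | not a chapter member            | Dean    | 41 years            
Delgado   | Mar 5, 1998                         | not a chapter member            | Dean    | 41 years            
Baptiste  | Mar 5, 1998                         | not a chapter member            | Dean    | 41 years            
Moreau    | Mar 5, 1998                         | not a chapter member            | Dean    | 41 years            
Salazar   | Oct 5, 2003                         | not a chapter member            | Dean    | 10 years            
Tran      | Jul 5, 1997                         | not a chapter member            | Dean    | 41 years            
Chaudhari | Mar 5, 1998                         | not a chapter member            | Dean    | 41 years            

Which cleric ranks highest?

Amari

By the first rule: Amari, Tran, Baptiste, Chaudhari, Delgado, Moreau and Salazar (each not a chapter member).
Among Amari, Tran, Baptiste, Chaudhari, Delgado, Moreau and Salazar, by date of consecration or institution (earlier first): Amari and Tran (Jul 5, 1997) before Baptiste, Chaudhari, Delgado and Moreau (Mar 5, 1998) before Salazar (Oct 5, 2003).
Amari and Tran are each Dean, so the next rule applies.
Amari and Tran both have years in holy orders 41 years, so the next rule applies.
Among Amari and Tran, alphabetically by surname: Amari before Tran.
Baptiste, Chaudhari, Delgado and Moreau are each Dean, so the next rule applies.
Baptiste, Chaudhari, Delgado and Moreau all have years in holy orders 41 years, so the next rule applies.
Among Baptiste, Chaudhari, Delgado and Moreau, alphabetically by surname: Baptiste before Chaudhari before Delgado before Moreau.
Order: Amari, Tran, Baptiste, Chaudhari, Delgado, Moreau, Salazar.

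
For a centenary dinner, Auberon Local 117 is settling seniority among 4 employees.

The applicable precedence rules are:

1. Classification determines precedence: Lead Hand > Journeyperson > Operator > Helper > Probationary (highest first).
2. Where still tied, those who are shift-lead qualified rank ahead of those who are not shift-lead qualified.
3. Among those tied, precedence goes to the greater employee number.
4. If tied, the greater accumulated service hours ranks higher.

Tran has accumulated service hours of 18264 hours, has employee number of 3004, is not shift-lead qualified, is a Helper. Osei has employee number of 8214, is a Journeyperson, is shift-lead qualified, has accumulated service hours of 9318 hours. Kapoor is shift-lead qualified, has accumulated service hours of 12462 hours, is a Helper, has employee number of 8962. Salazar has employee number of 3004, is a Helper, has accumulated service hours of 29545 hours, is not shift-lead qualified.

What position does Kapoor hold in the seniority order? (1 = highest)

By classification: Osei (Journeyperson); then Kapoor, Salazar and Tran (Helper).
Among Kapoor, Salazar and Tran, shift-lead qualified before not shift-lead qualified: Kapoor (shift-lead qualified) before Salazar and Tran (not shift-lead qualified).
Salazar and Tran both have employee number 3004, so the next rule applies.
Among Salazar and Tran, by accumulated service hours (higher first): Salazar (29545 hours) before Tran (18264 hours).
Order: Osei, Kapoor, Salazar, Tran. So position 2.

2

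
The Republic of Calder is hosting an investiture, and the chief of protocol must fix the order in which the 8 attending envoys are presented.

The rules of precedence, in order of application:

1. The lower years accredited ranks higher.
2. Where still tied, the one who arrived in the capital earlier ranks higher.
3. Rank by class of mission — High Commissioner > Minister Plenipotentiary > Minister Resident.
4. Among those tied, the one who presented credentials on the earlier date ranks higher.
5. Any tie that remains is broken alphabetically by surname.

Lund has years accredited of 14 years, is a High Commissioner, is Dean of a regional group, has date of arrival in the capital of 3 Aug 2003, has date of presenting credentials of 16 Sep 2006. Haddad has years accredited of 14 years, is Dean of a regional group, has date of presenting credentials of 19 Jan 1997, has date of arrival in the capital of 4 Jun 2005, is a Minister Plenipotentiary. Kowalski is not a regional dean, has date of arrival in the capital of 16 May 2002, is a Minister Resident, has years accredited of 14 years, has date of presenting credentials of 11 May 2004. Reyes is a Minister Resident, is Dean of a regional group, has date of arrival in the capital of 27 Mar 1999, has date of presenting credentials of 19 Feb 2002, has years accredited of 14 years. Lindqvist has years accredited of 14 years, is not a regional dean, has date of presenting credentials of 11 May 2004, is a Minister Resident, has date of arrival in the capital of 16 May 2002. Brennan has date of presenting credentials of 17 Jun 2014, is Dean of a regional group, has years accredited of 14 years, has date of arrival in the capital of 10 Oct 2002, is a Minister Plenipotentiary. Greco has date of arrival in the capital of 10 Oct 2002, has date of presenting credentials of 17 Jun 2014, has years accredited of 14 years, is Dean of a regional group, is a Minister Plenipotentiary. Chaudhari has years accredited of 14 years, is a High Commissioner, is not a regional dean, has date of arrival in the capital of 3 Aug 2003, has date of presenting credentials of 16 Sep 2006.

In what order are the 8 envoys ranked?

By years accredited (lower first): Reyes, Kowalski, Lindqvist, Brennan, Greco, Chaudhari, Lund and Haddad (each 14 years).
Among Reyes, Kowalski, Lindqvist, Brennan, Greco, Chaudhari, Lund and Haddad, by date of arrival in the capital (earlier first): Reyes (27 Mar 1999) before Kowalski and Lindqvist (16 May 2002) before Brennan and Greco (10 Oct 2002) before Chaudhari and Lund (3 Aug 2003) before Haddad (4 Jun 2005).
Kowalski and Lindqvist are each Minister Resident, so the next rule applies.
Kowalski and Lindqvist both have date of presenting credentials 11 May 2004, so the next rule applies.
Among Kowalski and Lindqvist, alphabetically by surname: Kowalski before Lindqvist.
Brennan and Greco are each Minister Plenipotentiary, so the next rule applies.
Brennan and Greco both have date of presenting credentials 17 Jun 2014, so the next rule applies.
Among Brennan and Greco, alphabetically by surname: Brennan before Greco.
Chaudhari and Lund are each High Commissioner, so the next rule applies.
Chaudhari and Lund both have date of presenting credentials 16 Sep 2006, so the next rule applies.
Among Chaudhari and Lund, alphabetically by surname: Chaudhari before Lund.
Full order: Reyes, Kowalski, Lindqvist, Brennan, Greco, Chaudhari, Lund, Haddad.

Reyes, Kowalski, Lindqvist, Brennan, Greco, Chaudhari, Lund, Haddad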